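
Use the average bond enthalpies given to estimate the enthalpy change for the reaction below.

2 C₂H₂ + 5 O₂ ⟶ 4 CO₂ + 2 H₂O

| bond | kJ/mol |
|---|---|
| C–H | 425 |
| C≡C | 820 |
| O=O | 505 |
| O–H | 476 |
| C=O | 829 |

ΔH ≈ −2671 kJ

Bonds broken (reactants):
  C≡C: 2 × 820 = 1640
  C–H: 4 × 425 = 1700
  O=O: 5 × 505 = 2525
  Σ(broken) = 5865 kJ
Bonds formed (products):
  C=O: 8 × 829 = 6632
  O–H: 4 × 476 = 1904
  Σ(formed) = 8536 kJ
ΔH = Σ(broken) − Σ(formed) = 5865 − 8536 = −2671 kJ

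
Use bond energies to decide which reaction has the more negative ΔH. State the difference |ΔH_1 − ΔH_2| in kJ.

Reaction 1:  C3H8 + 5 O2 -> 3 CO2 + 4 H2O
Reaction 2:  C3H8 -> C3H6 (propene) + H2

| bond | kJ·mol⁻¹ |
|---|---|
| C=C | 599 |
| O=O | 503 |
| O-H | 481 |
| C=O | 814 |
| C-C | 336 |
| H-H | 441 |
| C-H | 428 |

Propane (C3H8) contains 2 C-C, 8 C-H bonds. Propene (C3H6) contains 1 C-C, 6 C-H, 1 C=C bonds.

Reaction 1:
  Bonds broken (reactants):
    C-C: 2 × 336 = 672
    C-H: 8 × 428 = 3424
    O=O: 5 × 503 = 2515
    Σ(broken) = 6611 kJ
  Bonds formed (products):
    C=O: 6 × 814 = 4884
    O-H: 8 × 481 = 3848
    Σ(formed) = 8732 kJ
  ΔH_1 = 6611 − 8732 = −2121 kJ
Reaction 2:
  Bonds broken (reactants):
    C-C: 2 × 336 = 672
    C-H: 8 × 428 = 3424
    Σ(broken) = 4096 kJ
  Bonds formed (products):
    C-C: 1 × 336 = 336
    C-H: 6 × 428 = 2568
    C=C: 1 × 599 = 599
    H-H: 1 × 441 = 441
    Σ(formed) = 3944 kJ
  ΔH_2 = 4096 − 3944 = +152 kJ
ΔH_1 − ΔH_2 = −2273 kJ, so reaction 1 has the more negative ΔH; |ΔH_1 − ΔH_2| = 2273 kJ.

Reaction 1, by 2273 kJ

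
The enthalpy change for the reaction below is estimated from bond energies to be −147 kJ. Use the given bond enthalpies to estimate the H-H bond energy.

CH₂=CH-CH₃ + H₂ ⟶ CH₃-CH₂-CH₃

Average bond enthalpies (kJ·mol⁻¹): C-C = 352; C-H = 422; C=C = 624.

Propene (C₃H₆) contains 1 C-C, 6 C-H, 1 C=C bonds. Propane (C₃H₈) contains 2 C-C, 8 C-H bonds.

D(H-H) ≈ 425 kJ/mol

Let D be the H-H bond energy.
Σ(broken) = 1×352 + 6×422 + 1×624 + 1×D = 3508 + D
Σ(formed) = 2×352 + 8×422 = 4080
ΔH = Σ(broken) − Σ(formed) = (3508 + D) − (4080) = −572 + D
Setting this equal to −147 kJ gives D = 425 kJ/mol.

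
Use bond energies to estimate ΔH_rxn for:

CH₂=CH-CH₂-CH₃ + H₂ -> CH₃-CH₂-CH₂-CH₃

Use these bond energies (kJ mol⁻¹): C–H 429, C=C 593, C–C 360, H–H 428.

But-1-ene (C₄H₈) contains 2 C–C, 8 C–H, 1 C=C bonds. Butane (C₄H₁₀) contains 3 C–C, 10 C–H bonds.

ΔH ≈ −197 kJ

Bonds broken (reactants):
  C–C: 2 × 360 = 720
  C–H: 8 × 429 = 3432
  C=C: 1 × 593 = 593
  H–H: 1 × 428 = 428
  Σ(broken) = 5173 kJ
Bonds formed (products):
  C–C: 3 × 360 = 1080
  C–H: 10 × 429 = 4290
  Σ(formed) = 5370 kJ
ΔH = Σ(broken) − Σ(formed) = 5173 − 5370 = −197 kJ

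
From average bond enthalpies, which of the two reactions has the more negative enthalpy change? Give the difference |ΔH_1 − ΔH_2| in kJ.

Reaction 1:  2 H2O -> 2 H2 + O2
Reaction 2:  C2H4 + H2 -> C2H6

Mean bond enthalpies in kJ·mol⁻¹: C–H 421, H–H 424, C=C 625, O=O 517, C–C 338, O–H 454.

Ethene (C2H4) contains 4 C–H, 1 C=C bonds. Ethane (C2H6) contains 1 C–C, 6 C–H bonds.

Reaction 2, by 582 kJ

Reaction 1:
  Bonds broken (reactants):
    O–H: 4 × 454 = 1816
    Σ(broken) = 1816 kJ
  Bonds formed (products):
    H–H: 2 × 424 = 848
    O=O: 1 × 517 = 517
    Σ(formed) = 1365 kJ
  ΔH_1 = 1816 − 1365 = +451 kJ
Reaction 2:
  Bonds broken (reactants):
    C–H: 4 × 421 = 1684
    C=C: 1 × 625 = 625
    H–H: 1 × 424 = 424
    Σ(broken) = 2733 kJ
  Bonds formed (products):
    C–C: 1 × 338 = 338
    C–H: 6 × 421 = 2526
    Σ(formed) = 2864 kJ
  ΔH_2 = 2733 − 2864 = −131 kJ
ΔH_1 − ΔH_2 = +582 kJ, so reaction 2 has the more negative ΔH; |ΔH_1 − ΔH_2| = 582 kJ.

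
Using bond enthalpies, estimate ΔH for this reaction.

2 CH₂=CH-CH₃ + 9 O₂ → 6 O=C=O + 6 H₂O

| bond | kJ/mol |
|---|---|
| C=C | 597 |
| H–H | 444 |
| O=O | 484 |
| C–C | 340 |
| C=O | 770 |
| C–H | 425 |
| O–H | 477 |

Bonds broken (reactants):
  C–C: 2 × 340 = 680
  C–H: 12 × 425 = 5100
  C=C: 2 × 597 = 1194
  O=O: 9 × 484 = 4356
  Σ(broken) = 11330 kJ
Bonds formed (products):
  C=O: 12 × 770 = 9240
  O–H: 12 × 477 = 5724
  Σ(formed) = 14964 kJ
ΔH = Σ(broken) − Σ(formed) = 11330 − 14964 = −3634 kJ

ΔH ≈ −3634 kJ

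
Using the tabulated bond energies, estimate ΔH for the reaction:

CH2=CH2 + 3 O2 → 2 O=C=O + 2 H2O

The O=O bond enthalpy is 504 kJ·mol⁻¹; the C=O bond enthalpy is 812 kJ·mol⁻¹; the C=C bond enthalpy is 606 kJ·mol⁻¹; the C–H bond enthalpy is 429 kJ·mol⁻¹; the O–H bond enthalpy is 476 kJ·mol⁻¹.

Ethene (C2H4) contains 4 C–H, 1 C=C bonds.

ΔH ≈ −1318 kJ

Bonds broken (reactants):
  C–H: 4 × 429 = 1716
  C=C: 1 × 606 = 606
  O=O: 3 × 504 = 1512
  Σ(broken) = 3834 kJ
Bonds formed (products):
  C=O: 4 × 812 = 3248
  O–H: 4 × 476 = 1904
  Σ(formed) = 5152 kJ
ΔH = Σ(broken) − Σ(formed) = 3834 − 5152 = −1318 kJ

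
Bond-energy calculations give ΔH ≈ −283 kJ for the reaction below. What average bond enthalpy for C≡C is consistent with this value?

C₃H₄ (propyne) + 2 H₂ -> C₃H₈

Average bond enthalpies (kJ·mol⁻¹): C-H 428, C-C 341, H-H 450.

D(C≡C) ≈ 870 kJ/mol

Let D be the C≡C bond energy.
Σ(broken) = 1×D + 1×341 + 4×428 + 2×450 = 2953 + D
Σ(formed) = 2×341 + 8×428 = 4106
ΔH = Σ(broken) − Σ(formed) = (2953 + D) − (4106) = −1153 + D
Setting this equal to −283 kJ gives D = 870 kJ/mol.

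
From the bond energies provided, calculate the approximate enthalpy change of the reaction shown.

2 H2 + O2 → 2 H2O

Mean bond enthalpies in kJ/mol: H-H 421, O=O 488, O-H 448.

ΔH ≈ −462 kJ

Bonds broken (reactants):
  H-H: 2 × 421 = 842
  O=O: 1 × 488 = 488
  Σ(broken) = 1330 kJ
Bonds formed (products):
  O-H: 4 × 448 = 1792
  Σ(formed) = 1792 kJ
ΔH = Σ(broken) − Σ(formed) = 1330 − 1792 = −462 kJ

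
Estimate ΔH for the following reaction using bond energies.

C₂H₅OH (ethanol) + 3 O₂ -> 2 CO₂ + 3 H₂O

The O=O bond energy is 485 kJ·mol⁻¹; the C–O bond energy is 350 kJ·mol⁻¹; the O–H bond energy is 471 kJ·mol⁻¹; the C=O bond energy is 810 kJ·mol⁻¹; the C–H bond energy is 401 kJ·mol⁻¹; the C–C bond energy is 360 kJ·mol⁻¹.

ΔH ≈ −1425 kJ

Bonds broken (reactants):
  C–C: 1 × 360 = 360
  C–H: 5 × 401 = 2005
  C–O: 1 × 350 = 350
  O–H: 1 × 471 = 471
  O=O: 3 × 485 = 1455
  Σ(broken) = 4641 kJ
Bonds formed (products):
  C=O: 4 × 810 = 3240
  O–H: 6 × 471 = 2826
  Σ(formed) = 6066 kJ
ΔH = Σ(broken) − Σ(formed) = 4641 − 6066 = −1425 kJ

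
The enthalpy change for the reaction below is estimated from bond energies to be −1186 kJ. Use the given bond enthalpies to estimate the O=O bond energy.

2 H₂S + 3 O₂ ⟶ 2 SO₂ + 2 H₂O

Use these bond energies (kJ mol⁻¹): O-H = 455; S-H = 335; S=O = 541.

Let D be the O=O bond energy.
Σ(broken) = 3×D + 4×335 = 1340 + 3D
Σ(formed) = 4×455 + 4×541 = 3984
ΔH = Σ(broken) − Σ(formed) = (1340 + 3D) − (3984) = −2644 + 3D
Setting this equal to −1186 kJ gives 3D = 1458, so D = 486 kJ/mol.

D(O=O) ≈ 486 kJ/mol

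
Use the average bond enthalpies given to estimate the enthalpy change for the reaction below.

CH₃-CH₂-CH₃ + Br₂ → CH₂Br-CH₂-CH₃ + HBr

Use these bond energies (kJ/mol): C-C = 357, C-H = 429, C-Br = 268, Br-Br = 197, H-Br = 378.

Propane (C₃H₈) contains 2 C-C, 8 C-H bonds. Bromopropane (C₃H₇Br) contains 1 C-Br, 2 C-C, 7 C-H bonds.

ΔH ≈ −20 kJ

Bonds broken (reactants):
  Br-Br: 1 × 197 = 197
  C-C: 2 × 357 = 714
  C-H: 8 × 429 = 3432
  Σ(broken) = 4343 kJ
Bonds formed (products):
  C-Br: 1 × 268 = 268
  C-C: 2 × 357 = 714
  C-H: 7 × 429 = 3003
  H-Br: 1 × 378 = 378
  Σ(formed) = 4363 kJ
ΔH = Σ(broken) − Σ(formed) = 4343 − 4363 = −20 kJ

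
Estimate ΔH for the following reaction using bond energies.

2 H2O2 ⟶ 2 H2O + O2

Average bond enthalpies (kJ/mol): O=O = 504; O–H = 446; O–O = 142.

Bonds broken (reactants):
  O–H: 4 × 446 = 1784
  O–O: 2 × 142 = 284
  Σ(broken) = 2068 kJ
Bonds formed (products):
  O–H: 4 × 446 = 1784
  O=O: 1 × 504 = 504
  Σ(formed) = 2288 kJ
ΔH = Σ(broken) − Σ(formed) = 2068 − 2288 = −220 kJ

ΔH ≈ −220 kJ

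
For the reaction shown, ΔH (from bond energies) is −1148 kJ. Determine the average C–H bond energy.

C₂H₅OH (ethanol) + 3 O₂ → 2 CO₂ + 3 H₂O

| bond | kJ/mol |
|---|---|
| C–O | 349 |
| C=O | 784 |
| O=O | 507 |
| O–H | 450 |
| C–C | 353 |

Let D be the C–H bond energy.
Σ(broken) = 1×353 + 5×D + 1×349 + 1×450 + 3×507 = 2673 + 5D
Σ(formed) = 4×784 + 6×450 = 5836
ΔH = Σ(broken) − Σ(formed) = (2673 + 5D) − (5836) = −3163 + 5D
Setting this equal to −1148 kJ gives 5D = 2015, so D = 403 kJ/mol.

D(C–H) ≈ 403 kJ/mol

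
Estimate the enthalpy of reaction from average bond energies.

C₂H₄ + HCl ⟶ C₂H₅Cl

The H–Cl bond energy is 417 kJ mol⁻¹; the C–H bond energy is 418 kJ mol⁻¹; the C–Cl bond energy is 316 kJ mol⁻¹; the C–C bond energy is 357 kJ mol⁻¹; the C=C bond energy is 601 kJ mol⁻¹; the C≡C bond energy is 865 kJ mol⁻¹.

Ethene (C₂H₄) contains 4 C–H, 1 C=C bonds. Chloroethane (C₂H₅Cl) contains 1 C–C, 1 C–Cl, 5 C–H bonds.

ΔH ≈ −73 kJ

Bonds broken (reactants):
  C–H: 4 × 418 = 1672
  C=C: 1 × 601 = 601
  H–Cl: 1 × 417 = 417
  Σ(broken) = 2690 kJ
Bonds formed (products):
  C–C: 1 × 357 = 357
  C–Cl: 1 × 316 = 316
  C–H: 5 × 418 = 2090
  Σ(formed) = 2763 kJ
ΔH = Σ(broken) − Σ(formed) = 2690 − 2763 = −73 kJ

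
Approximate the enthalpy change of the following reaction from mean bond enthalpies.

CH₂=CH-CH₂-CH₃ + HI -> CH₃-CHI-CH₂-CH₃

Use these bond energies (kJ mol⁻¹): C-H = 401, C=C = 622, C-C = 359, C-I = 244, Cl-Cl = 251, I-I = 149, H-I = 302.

ΔH ≈ −80 kJ

Bonds broken (reactants):
  C-C: 2 × 359 = 718
  C-H: 8 × 401 = 3208
  C=C: 1 × 622 = 622
  H-I: 1 × 302 = 302
  Σ(broken) = 4850 kJ
Bonds formed (products):
  C-C: 3 × 359 = 1077
  C-H: 9 × 401 = 3609
  C-I: 1 × 244 = 244
  Σ(formed) = 4930 kJ
ΔH = Σ(broken) − Σ(formed) = 4850 − 4930 = −80 kJ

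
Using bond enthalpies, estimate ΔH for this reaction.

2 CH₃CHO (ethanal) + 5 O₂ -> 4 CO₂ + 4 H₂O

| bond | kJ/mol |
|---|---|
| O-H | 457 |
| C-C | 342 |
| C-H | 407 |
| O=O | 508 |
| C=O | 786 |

Bonds broken (reactants):
  C-C: 2 × 342 = 684
  C-H: 8 × 407 = 3256
  C=O: 2 × 786 = 1572
  O=O: 5 × 508 = 2540
  Σ(broken) = 8052 kJ
Bonds formed (products):
  C=O: 8 × 786 = 6288
  O-H: 8 × 457 = 3656
  Σ(formed) = 9944 kJ
ΔH = Σ(broken) − Σ(formed) = 8052 − 9944 = −1892 kJ

ΔH ≈ −1892 kJ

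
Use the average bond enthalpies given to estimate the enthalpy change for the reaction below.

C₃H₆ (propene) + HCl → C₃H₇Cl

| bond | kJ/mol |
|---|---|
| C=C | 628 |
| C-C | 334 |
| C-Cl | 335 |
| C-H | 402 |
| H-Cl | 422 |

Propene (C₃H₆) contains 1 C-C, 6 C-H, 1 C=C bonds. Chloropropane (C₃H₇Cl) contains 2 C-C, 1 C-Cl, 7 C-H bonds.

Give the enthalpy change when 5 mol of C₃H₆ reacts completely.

ΔH = −105 kJ

Bonds broken (reactants):
  C-C: 1 × 334 = 334
  C-H: 6 × 402 = 2412
  C=C: 1 × 628 = 628
  H-Cl: 1 × 422 = 422
  Σ(broken) = 3796 kJ
Bonds formed (products):
  C-C: 2 × 334 = 668
  C-Cl: 1 × 335 = 335
  C-H: 7 × 402 = 2814
  Σ(formed) = 3817 kJ
ΔH = Σ(broken) − Σ(formed) = 3796 − 3817 = −21 kJ
For 5× the reaction as written: 5 × (−21) = −105 kJ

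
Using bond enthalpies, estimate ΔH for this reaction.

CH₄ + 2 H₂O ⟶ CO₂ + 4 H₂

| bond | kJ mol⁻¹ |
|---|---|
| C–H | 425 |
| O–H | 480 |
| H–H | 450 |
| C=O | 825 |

ΔH ≈ +170 kJ

Bonds broken (reactants):
  C–H: 4 × 425 = 1700
  O–H: 4 × 480 = 1920
  Σ(broken) = 3620 kJ
Bonds formed (products):
  C=O: 2 × 825 = 1650
  H–H: 4 × 450 = 1800
  Σ(formed) = 3450 kJ
ΔH = Σ(broken) − Σ(formed) = 3620 − 3450 = +170 kJ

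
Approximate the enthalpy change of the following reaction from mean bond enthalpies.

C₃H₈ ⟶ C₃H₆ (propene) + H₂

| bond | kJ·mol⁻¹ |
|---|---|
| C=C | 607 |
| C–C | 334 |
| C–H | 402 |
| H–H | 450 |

ΔH ≈ +81 kJ

Bonds broken (reactants):
  C–C: 2 × 334 = 668
  C–H: 8 × 402 = 3216
  Σ(broken) = 3884 kJ
Bonds formed (products):
  C–C: 1 × 334 = 334
  C–H: 6 × 402 = 2412
  C=C: 1 × 607 = 607
  H–H: 1 × 450 = 450
  Σ(formed) = 3803 kJ
ΔH = Σ(broken) − Σ(formed) = 3884 − 3803 = +81 kJ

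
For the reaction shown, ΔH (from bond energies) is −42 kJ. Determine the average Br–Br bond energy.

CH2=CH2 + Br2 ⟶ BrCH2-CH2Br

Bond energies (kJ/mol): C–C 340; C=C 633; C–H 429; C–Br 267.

Let D be the Br–Br bond energy.
Σ(broken) = 1×D + 4×429 + 1×633 = 2349 + D
Σ(formed) = 2×267 + 1×340 + 4×429 = 2590
ΔH = Σ(broken) − Σ(formed) = (2349 + D) − (2590) = −241 + D
Setting this equal to −42 kJ gives D = 199 kJ/mol.

D(Br–Br) ≈ 199 kJ/mol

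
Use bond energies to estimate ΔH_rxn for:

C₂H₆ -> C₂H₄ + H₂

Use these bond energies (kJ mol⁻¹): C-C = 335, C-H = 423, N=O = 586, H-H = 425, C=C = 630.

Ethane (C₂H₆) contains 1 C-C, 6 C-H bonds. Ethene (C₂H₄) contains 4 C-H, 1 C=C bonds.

Bonds broken (reactants):
  C-C: 1 × 335 = 335
  C-H: 6 × 423 = 2538
  Σ(broken) = 2873 kJ
Bonds formed (products):
  C-H: 4 × 423 = 1692
  C=C: 1 × 630 = 630
  H-H: 1 × 425 = 425
  Σ(formed) = 2747 kJ
ΔH = Σ(broken) − Σ(formed) = 2873 − 2747 = +126 kJ

ΔH ≈ +126 kJ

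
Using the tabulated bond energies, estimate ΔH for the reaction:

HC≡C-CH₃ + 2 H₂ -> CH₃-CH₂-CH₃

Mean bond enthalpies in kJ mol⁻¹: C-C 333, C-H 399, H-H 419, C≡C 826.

ΔH ≈ −265 kJ

Bonds broken (reactants):
  C≡C: 1 × 826 = 826
  C-C: 1 × 333 = 333
  C-H: 4 × 399 = 1596
  H-H: 2 × 419 = 838
  Σ(broken) = 3593 kJ
Bonds formed (products):
  C-C: 2 × 333 = 666
  C-H: 8 × 399 = 3192
  Σ(formed) = 3858 kJ
ΔH = Σ(broken) − Σ(formed) = 3593 − 3858 = −265 kJ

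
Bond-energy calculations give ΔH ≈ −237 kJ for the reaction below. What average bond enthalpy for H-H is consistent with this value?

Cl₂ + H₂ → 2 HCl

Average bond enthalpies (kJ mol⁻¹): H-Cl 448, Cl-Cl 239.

Let D be the H-H bond energy.
Σ(broken) = 1×239 + 1×D = 239 + D
Σ(formed) = 2×448 = 896
ΔH = Σ(broken) − Σ(formed) = (239 + D) − (896) = −657 + D
Setting this equal to −237 kJ gives D = 420 kJ/mol.

D(H-H) ≈ 420 kJ/mol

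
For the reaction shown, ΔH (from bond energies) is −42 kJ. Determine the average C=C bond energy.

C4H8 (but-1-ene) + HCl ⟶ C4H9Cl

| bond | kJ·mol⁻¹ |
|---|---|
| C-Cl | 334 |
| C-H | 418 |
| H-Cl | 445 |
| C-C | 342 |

Let D be the C=C bond energy.
Σ(broken) = 2×342 + 8×418 + 1×D + 1×445 = 4473 + D
Σ(formed) = 3×342 + 1×334 + 9×418 = 5122
ΔH = Σ(broken) − Σ(formed) = (4473 + D) − (5122) = −649 + D
Setting this equal to −42 kJ gives D = 607 kJ/mol.

D(C=C) ≈ 607 kJ/mol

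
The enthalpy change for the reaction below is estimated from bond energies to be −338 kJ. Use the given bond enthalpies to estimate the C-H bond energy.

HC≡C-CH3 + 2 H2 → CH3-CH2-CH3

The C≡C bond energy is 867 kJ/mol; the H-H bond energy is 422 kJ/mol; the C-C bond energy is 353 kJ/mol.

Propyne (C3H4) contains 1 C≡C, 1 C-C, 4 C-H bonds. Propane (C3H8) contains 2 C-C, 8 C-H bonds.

Let D be the C-H bond energy.
Σ(broken) = 1×867 + 1×353 + 4×D + 2×422 = 2064 + 4D
Σ(formed) = 2×353 + 8×D = 706 + 8D
ΔH = Σ(broken) − Σ(formed) = (2064 + 4D) − (706 + 8D) = +1358 − 4D
Setting this equal to −338 kJ gives 4D = 1696, so D = 424 kJ/mol.

D(C-H) ≈ 424 kJ/mol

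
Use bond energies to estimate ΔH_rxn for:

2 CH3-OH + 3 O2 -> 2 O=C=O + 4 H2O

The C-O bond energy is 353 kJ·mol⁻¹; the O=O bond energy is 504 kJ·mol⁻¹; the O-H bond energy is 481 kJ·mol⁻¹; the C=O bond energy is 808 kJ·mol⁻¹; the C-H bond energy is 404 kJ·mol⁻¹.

Bonds broken (reactants):
  C-H: 6 × 404 = 2424
  C-O: 2 × 353 = 706
  O-H: 2 × 481 = 962
  O=O: 3 × 504 = 1512
  Σ(broken) = 5604 kJ
Bonds formed (products):
  C=O: 4 × 808 = 3232
  O-H: 8 × 481 = 3848
  Σ(formed) = 7080 kJ
ΔH = Σ(broken) − Σ(formed) = 5604 − 7080 = −1476 kJ

ΔH ≈ −1476 kJ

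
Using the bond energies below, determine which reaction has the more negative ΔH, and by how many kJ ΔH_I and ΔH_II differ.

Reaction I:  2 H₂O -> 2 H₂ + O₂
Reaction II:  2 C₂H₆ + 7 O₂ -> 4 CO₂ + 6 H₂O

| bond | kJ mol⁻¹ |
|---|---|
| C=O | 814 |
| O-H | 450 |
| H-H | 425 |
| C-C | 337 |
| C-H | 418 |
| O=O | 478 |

Reaction I:
  Bonds broken (reactants):
    O-H: 4 × 450 = 1800
    Σ(broken) = 1800 kJ
  Bonds formed (products):
    H-H: 2 × 425 = 850
    O=O: 1 × 478 = 478
    Σ(formed) = 1328 kJ
  ΔH_I = 1800 − 1328 = +472 kJ
Reaction II:
  Bonds broken (reactants):
    C-C: 2 × 337 = 674
    C-H: 12 × 418 = 5016
    O=O: 7 × 478 = 3346
    Σ(broken) = 9036 kJ
  Bonds formed (products):
    C=O: 8 × 814 = 6512
    O-H: 12 × 450 = 5400
    Σ(formed) = 11912 kJ
  ΔH_II = 9036 − 11912 = −2876 kJ
ΔH_I − ΔH_II = +3348 kJ, so reaction II has the more negative ΔH; |ΔH_I − ΔH_II| = 3348 kJ.

Reaction II, by 3348 kJ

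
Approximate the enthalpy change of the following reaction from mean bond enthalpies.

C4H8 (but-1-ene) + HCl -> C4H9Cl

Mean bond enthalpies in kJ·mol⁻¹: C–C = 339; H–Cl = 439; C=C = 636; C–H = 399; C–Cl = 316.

Bonds broken (reactants):
  C–C: 2 × 339 = 678
  C–H: 8 × 399 = 3192
  C=C: 1 × 636 = 636
  H–Cl: 1 × 439 = 439
  Σ(broken) = 4945 kJ
Bonds formed (products):
  C–C: 3 × 339 = 1017
  C–Cl: 1 × 316 = 316
  C–H: 9 × 399 = 3591
  Σ(formed) = 4924 kJ
ΔH = Σ(broken) − Σ(formed) = 4945 − 4924 = +21 kJ

ΔH ≈ +21 kJ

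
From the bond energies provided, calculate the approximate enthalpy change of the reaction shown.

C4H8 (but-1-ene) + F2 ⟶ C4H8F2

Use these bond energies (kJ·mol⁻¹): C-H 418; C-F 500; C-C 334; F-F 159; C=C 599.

ΔH ≈ −576 kJ

Bonds broken (reactants):
  C-C: 2 × 334 = 668
  C-H: 8 × 418 = 3344
  C=C: 1 × 599 = 599
  F-F: 1 × 159 = 159
  Σ(broken) = 4770 kJ
Bonds formed (products):
  C-C: 3 × 334 = 1002
  C-F: 2 × 500 = 1000
  C-H: 8 × 418 = 3344
  Σ(formed) = 5346 kJ
ΔH = Σ(broken) − Σ(formed) = 4770 − 5346 = −576 kJ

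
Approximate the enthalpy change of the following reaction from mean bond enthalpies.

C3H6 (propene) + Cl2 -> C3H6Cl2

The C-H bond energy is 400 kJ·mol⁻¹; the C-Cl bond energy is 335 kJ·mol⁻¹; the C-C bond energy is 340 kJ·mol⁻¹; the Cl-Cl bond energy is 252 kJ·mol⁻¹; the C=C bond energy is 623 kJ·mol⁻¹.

Bonds broken (reactants):
  C-C: 1 × 340 = 340
  C-H: 6 × 400 = 2400
  C=C: 1 × 623 = 623
  Cl-Cl: 1 × 252 = 252
  Σ(broken) = 3615 kJ
Bonds formed (products):
  C-C: 2 × 340 = 680
  C-Cl: 2 × 335 = 670
  C-H: 6 × 400 = 2400
  Σ(formed) = 3750 kJ
ΔH = Σ(broken) − Σ(formed) = 3615 − 3750 = −135 kJ

ΔH ≈ −135 kJ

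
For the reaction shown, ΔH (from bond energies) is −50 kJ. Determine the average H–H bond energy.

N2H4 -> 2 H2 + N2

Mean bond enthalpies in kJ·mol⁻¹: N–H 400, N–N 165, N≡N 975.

Let D be the H–H bond energy.
Σ(broken) = 4×400 + 1×165 = 1765
Σ(formed) = 2×D + 1×975 = 975 + 2D
ΔH = Σ(broken) − Σ(formed) = (1765) − (975 + 2D) = +790 − 2D
Setting this equal to −50 kJ gives 2D = 840, so D = 420 kJ/mol.

D(H–H) ≈ 420 kJ/mol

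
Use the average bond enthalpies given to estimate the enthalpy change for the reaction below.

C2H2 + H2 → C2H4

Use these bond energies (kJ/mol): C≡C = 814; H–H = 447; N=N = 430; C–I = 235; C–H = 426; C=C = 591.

Bonds broken (reactants):
  C≡C: 1 × 814 = 814
  C–H: 2 × 426 = 852
  H–H: 1 × 447 = 447
  Σ(broken) = 2113 kJ
Bonds formed (products):
  C–H: 4 × 426 = 1704
  C=C: 1 × 591 = 591
  Σ(formed) = 2295 kJ
ΔH = Σ(broken) − Σ(formed) = 2113 − 2295 = −182 kJ

ΔH ≈ −182 kJ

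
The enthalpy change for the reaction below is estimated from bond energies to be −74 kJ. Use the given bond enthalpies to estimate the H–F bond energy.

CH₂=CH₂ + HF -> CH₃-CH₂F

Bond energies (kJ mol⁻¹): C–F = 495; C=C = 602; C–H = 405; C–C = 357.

D(H–F) ≈ 581 kJ/mol

Let D be the H–F bond energy.
Σ(broken) = 4×405 + 1×602 + 1×D = 2222 + D
Σ(formed) = 1×357 + 1×495 + 5×405 = 2877
ΔH = Σ(broken) − Σ(formed) = (2222 + D) − (2877) = −655 + D
Setting this equal to −74 kJ gives D = 581 kJ/mol.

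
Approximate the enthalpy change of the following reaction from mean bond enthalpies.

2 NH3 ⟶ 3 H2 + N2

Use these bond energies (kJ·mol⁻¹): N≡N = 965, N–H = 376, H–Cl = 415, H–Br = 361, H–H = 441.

Bonds broken (reactants):
  N–H: 6 × 376 = 2256
  Σ(broken) = 2256 kJ
Bonds formed (products):
  H–H: 3 × 441 = 1323
  N≡N: 1 × 965 = 965
  Σ(formed) = 2288 kJ
ΔH = Σ(broken) − Σ(formed) = 2256 − 2288 = −32 kJ

ΔH ≈ −32 kJ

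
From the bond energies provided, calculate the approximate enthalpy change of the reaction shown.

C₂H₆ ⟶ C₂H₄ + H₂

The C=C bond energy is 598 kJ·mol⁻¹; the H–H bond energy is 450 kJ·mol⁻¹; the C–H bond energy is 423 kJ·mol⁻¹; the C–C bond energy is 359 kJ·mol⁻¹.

ΔH ≈ +157 kJ

Bonds broken (reactants):
  C–C: 1 × 359 = 359
  C–H: 6 × 423 = 2538
  Σ(broken) = 2897 kJ
Bonds formed (products):
  C–H: 4 × 423 = 1692
  C=C: 1 × 598 = 598
  H–H: 1 × 450 = 450
  Σ(formed) = 2740 kJ
ΔH = Σ(broken) − Σ(formed) = 2897 − 2740 = +157 kJ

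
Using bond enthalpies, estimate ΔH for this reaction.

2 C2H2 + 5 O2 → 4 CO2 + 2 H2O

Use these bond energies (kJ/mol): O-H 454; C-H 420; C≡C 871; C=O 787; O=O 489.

Bonds broken (reactants):
  C≡C: 2 × 871 = 1742
  C-H: 4 × 420 = 1680
  O=O: 5 × 489 = 2445
  Σ(broken) = 5867 kJ
Bonds formed (products):
  C=O: 8 × 787 = 6296
  O-H: 4 × 454 = 1816
  Σ(formed) = 8112 kJ
ΔH = Σ(broken) − Σ(formed) = 5867 − 8112 = −2245 kJ

ΔH ≈ −2245 kJ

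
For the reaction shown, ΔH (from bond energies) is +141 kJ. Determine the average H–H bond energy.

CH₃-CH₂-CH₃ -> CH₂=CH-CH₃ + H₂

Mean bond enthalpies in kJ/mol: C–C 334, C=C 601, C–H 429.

Let D be the H–H bond energy.
Σ(broken) = 2×334 + 8×429 = 4100
Σ(formed) = 1×334 + 6×429 + 1×601 + 1×D = 3509 + D
ΔH = Σ(broken) − Σ(formed) = (4100) − (3509 + D) = +591 − D
Setting this equal to +141 kJ gives D = 450 kJ/mol.

D(H–H) ≈ 450 kJ/mol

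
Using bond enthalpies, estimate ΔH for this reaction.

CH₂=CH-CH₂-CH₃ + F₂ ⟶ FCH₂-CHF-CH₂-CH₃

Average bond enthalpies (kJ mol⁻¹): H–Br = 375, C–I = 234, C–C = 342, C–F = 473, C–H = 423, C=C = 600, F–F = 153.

ΔH ≈ −535 kJ

Bonds broken (reactants):
  C–C: 2 × 342 = 684
  C–H: 8 × 423 = 3384
  C=C: 1 × 600 = 600
  F–F: 1 × 153 = 153
  Σ(broken) = 4821 kJ
Bonds formed (products):
  C–C: 3 × 342 = 1026
  C–F: 2 × 473 = 946
  C–H: 8 × 423 = 3384
  Σ(formed) = 5356 kJ
ΔH = Σ(broken) − Σ(formed) = 4821 − 5356 = −535 kJ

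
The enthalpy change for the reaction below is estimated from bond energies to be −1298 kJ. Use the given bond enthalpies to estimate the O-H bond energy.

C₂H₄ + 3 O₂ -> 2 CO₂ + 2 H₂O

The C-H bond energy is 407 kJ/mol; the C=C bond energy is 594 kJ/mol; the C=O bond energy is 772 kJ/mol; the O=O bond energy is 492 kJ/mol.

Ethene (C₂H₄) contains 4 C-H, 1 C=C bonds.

D(O-H) ≈ 477 kJ/mol

Let D be the O-H bond energy.
Σ(broken) = 4×407 + 1×594 + 3×492 = 3698
Σ(formed) = 4×772 + 4×D = 3088 + 4D
ΔH = Σ(broken) − Σ(formed) = (3698) − (3088 + 4D) = +610 − 4D
Setting this equal to −1298 kJ gives 4D = 1908, so D = 477 kJ/mol.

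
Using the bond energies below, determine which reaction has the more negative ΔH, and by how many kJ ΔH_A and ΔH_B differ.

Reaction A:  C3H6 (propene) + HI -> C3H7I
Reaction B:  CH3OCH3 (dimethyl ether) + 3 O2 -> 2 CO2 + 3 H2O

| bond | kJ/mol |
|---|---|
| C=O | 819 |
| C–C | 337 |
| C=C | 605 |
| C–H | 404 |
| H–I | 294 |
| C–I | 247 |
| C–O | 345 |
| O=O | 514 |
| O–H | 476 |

Reaction B, by 1387 kJ

Reaction A:
  Bonds broken (reactants):
    C–C: 1 × 337 = 337
    C–H: 6 × 404 = 2424
    C=C: 1 × 605 = 605
    H–I: 1 × 294 = 294
    Σ(broken) = 3660 kJ
  Bonds formed (products):
    C–C: 2 × 337 = 674
    C–H: 7 × 404 = 2828
    C–I: 1 × 247 = 247
    Σ(formed) = 3749 kJ
  ΔH_A = 3660 − 3749 = −89 kJ
Reaction B:
  Bonds broken (reactants):
    C–H: 6 × 404 = 2424
    C–O: 2 × 345 = 690
    O=O: 3 × 514 = 1542
    Σ(broken) = 4656 kJ
  Bonds formed (products):
    C=O: 4 × 819 = 3276
    O–H: 6 × 476 = 2856
    Σ(formed) = 6132 kJ
  ΔH_B = 4656 − 6132 = −1476 kJ
ΔH_A − ΔH_B = +1387 kJ, so reaction B has the more negative ΔH; |ΔH_A − ΔH_B| = 1387 kJ.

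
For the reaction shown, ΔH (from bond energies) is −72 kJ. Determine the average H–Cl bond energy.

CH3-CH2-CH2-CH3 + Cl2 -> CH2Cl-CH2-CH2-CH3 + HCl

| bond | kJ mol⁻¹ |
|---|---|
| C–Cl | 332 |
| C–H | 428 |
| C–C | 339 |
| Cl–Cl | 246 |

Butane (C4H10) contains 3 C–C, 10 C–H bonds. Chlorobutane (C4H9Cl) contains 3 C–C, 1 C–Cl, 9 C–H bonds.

Let D be the H–Cl bond energy.
Σ(broken) = 3×339 + 10×428 + 1×246 = 5543
Σ(formed) = 3×339 + 1×332 + 9×428 + 1×D = 5201 + D
ΔH = Σ(broken) − Σ(formed) = (5543) − (5201 + D) = +342 − D
Setting this equal to −72 kJ gives D = 414 kJ/mol.

D(H–Cl) ≈ 414 kJ/mol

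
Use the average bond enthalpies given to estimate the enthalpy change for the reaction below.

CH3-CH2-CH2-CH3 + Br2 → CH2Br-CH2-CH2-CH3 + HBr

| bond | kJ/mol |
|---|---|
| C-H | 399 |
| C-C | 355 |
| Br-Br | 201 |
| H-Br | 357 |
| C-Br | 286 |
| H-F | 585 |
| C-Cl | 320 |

ΔH ≈ −43 kJ

Bonds broken (reactants):
  Br-Br: 1 × 201 = 201
  C-C: 3 × 355 = 1065
  C-H: 10 × 399 = 3990
  Σ(broken) = 5256 kJ
Bonds formed (products):
  C-Br: 1 × 286 = 286
  C-C: 3 × 355 = 1065
  C-H: 9 × 399 = 3591
  H-Br: 1 × 357 = 357
  Σ(formed) = 5299 kJ
ΔH = Σ(broken) − Σ(formed) = 5256 − 5299 = −43 kJ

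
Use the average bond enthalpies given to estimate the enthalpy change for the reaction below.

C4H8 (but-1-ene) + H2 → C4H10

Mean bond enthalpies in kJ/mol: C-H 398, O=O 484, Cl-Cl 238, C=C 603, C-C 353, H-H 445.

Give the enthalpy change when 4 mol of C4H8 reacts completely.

ΔH = −404 kJ

Bonds broken (reactants):
  C-C: 2 × 353 = 706
  C-H: 8 × 398 = 3184
  C=C: 1 × 603 = 603
  H-H: 1 × 445 = 445
  Σ(broken) = 4938 kJ
Bonds formed (products):
  C-C: 3 × 353 = 1059
  C-H: 10 × 398 = 3980
  Σ(formed) = 5039 kJ
ΔH = Σ(broken) − Σ(formed) = 4938 − 5039 = −101 kJ
For 4× the reaction as written: 4 × (−101) = −404 kJ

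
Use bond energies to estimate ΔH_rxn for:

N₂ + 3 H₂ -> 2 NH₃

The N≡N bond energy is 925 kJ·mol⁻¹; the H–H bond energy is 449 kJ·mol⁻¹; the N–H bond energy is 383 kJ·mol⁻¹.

Bonds broken (reactants):
  H–H: 3 × 449 = 1347
  N≡N: 1 × 925 = 925
  Σ(broken) = 2272 kJ
Bonds formed (products):
  N–H: 6 × 383 = 2298
  Σ(formed) = 2298 kJ
ΔH = Σ(broken) − Σ(formed) = 2272 − 2298 = −26 kJ

ΔH ≈ −26 kJ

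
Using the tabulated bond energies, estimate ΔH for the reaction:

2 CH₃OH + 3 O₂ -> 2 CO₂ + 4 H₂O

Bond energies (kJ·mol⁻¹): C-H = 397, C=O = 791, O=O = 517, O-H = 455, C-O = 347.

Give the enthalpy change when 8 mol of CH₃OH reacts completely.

Bonds broken (reactants):
  C-H: 6 × 397 = 2382
  C-O: 2 × 347 = 694
  O-H: 2 × 455 = 910
  O=O: 3 × 517 = 1551
  Σ(broken) = 5537 kJ
Bonds formed (products):
  C=O: 4 × 791 = 3164
  O-H: 8 × 455 = 3640
  Σ(formed) = 6804 kJ
ΔH = Σ(broken) − Σ(formed) = 5537 − 6804 = −1267 kJ
For 4× the reaction as written: 4 × (−1267) = −5068 kJ

ΔH = −5068 kJ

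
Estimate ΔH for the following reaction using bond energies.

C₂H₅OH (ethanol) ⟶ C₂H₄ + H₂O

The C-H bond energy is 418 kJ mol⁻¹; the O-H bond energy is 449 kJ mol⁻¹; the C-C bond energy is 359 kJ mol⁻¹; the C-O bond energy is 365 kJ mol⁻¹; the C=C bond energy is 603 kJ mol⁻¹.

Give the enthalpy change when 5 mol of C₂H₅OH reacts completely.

Bonds broken (reactants):
  C-C: 1 × 359 = 359
  C-H: 5 × 418 = 2090
  C-O: 1 × 365 = 365
  O-H: 1 × 449 = 449
  Σ(broken) = 3263 kJ
Bonds formed (products):
  C-H: 4 × 418 = 1672
  C=C: 1 × 603 = 603
  O-H: 2 × 449 = 898
  Σ(formed) = 3173 kJ
ΔH = Σ(broken) − Σ(formed) = 3263 − 3173 = +90 kJ
For 5× the reaction as written: 5 × (+90) = +450 kJ

ΔH = +450 kJ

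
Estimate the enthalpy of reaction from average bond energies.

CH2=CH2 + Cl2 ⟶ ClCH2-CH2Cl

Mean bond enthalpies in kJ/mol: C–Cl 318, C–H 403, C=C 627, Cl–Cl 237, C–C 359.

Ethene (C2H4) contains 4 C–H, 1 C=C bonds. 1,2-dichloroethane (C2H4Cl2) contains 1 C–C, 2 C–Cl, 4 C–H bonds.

Bonds broken (reactants):
  C–H: 4 × 403 = 1612
  C=C: 1 × 627 = 627
  Cl–Cl: 1 × 237 = 237
  Σ(broken) = 2476 kJ
Bonds formed (products):
  C–C: 1 × 359 = 359
  C–Cl: 2 × 318 = 636
  C–H: 4 × 403 = 1612
  Σ(formed) = 2607 kJ
ΔH = Σ(broken) − Σ(formed) = 2476 − 2607 = −131 kJ

ΔH ≈ −131 kJ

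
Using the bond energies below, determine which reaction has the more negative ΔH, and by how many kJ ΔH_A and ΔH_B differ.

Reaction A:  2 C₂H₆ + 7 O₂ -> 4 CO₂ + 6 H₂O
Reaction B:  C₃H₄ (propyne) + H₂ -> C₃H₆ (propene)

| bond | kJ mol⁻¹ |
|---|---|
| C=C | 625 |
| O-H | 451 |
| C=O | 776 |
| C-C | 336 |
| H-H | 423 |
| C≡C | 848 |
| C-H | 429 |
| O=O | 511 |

Reaction A, by 2011 kJ

Reaction A:
  Bonds broken (reactants):
    C-C: 2 × 336 = 672
    C-H: 12 × 429 = 5148
    O=O: 7 × 511 = 3577
    Σ(broken) = 9397 kJ
  Bonds formed (products):
    C=O: 8 × 776 = 6208
    O-H: 12 × 451 = 5412
    Σ(formed) = 11620 kJ
  ΔH_A = 9397 − 11620 = −2223 kJ
Reaction B:
  Bonds broken (reactants):
    C≡C: 1 × 848 = 848
    C-C: 1 × 336 = 336
    C-H: 4 × 429 = 1716
    H-H: 1 × 423 = 423
    Σ(broken) = 3323 kJ
  Bonds formed (products):
    C-C: 1 × 336 = 336
    C-H: 6 × 429 = 2574
    C=C: 1 × 625 = 625
    Σ(formed) = 3535 kJ
  ΔH_B = 3323 − 3535 = −212 kJ
ΔH_A − ΔH_B = −2011 kJ, so reaction A has the more negative ΔH; |ΔH_A − ΔH_B| = 2011 kJ.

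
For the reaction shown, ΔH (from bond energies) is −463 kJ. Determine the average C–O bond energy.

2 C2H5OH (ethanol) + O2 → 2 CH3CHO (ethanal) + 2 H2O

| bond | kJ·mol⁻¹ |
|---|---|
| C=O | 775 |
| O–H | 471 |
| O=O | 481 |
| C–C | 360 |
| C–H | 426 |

D(C–O) ≈ 348 kJ/mol

Let D be the C–O bond energy.
Σ(broken) = 2×360 + 10×426 + 2×D + 2×471 + 1×481 = 6403 + 2D
Σ(formed) = 2×360 + 8×426 + 2×775 + 4×471 = 7562
ΔH = Σ(broken) − Σ(formed) = (6403 + 2D) − (7562) = −1159 + 2D
Setting this equal to −463 kJ gives 2D = 696, so D = 348 kJ/mol.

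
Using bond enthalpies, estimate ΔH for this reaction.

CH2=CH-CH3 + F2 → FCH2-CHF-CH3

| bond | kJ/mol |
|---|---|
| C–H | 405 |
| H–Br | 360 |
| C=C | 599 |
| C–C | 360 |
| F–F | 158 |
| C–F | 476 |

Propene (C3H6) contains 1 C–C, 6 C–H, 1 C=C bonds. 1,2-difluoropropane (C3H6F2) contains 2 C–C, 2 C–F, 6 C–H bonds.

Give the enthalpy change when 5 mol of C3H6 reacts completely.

Bonds broken (reactants):
  C–C: 1 × 360 = 360
  C–H: 6 × 405 = 2430
  C=C: 1 × 599 = 599
  F–F: 1 × 158 = 158
  Σ(broken) = 3547 kJ
Bonds formed (products):
  C–C: 2 × 360 = 720
  C–F: 2 × 476 = 952
  C–H: 6 × 405 = 2430
  Σ(formed) = 4102 kJ
ΔH = Σ(broken) − Σ(formed) = 3547 − 4102 = −555 kJ
For 5× the reaction as written: 5 × (−555) = −2775 kJ

ΔH = −2775 kJ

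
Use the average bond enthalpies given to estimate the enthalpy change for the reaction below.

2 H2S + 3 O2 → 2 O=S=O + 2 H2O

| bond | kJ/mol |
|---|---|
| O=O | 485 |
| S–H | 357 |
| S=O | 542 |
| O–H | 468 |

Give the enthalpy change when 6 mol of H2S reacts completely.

Bonds broken (reactants):
  O=O: 3 × 485 = 1455
  S–H: 4 × 357 = 1428
  Σ(broken) = 2883 kJ
Bonds formed (products):
  O–H: 4 × 468 = 1872
  S=O: 4 × 542 = 2168
  Σ(formed) = 4040 kJ
ΔH = Σ(broken) − Σ(formed) = 2883 − 4040 = −1157 kJ
For 3× the reaction as written: 3 × (−1157) = −3471 kJ

ΔH = −3471 kJ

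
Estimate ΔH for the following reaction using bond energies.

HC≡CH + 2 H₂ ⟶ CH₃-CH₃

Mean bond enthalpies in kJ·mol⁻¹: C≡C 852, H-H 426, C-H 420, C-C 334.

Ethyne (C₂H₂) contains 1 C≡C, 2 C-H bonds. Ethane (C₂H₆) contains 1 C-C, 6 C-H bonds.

Bonds broken (reactants):
  C≡C: 1 × 852 = 852
  C-H: 2 × 420 = 840
  H-H: 2 × 426 = 852
  Σ(broken) = 2544 kJ
Bonds formed (products):
  C-C: 1 × 334 = 334
  C-H: 6 × 420 = 2520
  Σ(formed) = 2854 kJ
ΔH = Σ(broken) − Σ(formed) = 2544 − 2854 = −310 kJ

ΔH ≈ −310 kJ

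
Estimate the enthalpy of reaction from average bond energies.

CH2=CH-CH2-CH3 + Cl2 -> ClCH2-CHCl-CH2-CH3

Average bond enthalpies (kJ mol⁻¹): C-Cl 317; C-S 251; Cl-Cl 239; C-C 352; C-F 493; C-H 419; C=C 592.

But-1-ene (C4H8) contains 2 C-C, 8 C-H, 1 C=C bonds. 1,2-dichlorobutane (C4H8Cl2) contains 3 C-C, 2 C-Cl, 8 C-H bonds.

ΔH ≈ −155 kJ

Bonds broken (reactants):
  C-C: 2 × 352 = 704
  C-H: 8 × 419 = 3352
  C=C: 1 × 592 = 592
  Cl-Cl: 1 × 239 = 239
  Σ(broken) = 4887 kJ
Bonds formed (products):
  C-C: 3 × 352 = 1056
  C-Cl: 2 × 317 = 634
  C-H: 8 × 419 = 3352
  Σ(formed) = 5042 kJ
ΔH = Σ(broken) − Σ(formed) = 4887 − 5042 = −155 kJ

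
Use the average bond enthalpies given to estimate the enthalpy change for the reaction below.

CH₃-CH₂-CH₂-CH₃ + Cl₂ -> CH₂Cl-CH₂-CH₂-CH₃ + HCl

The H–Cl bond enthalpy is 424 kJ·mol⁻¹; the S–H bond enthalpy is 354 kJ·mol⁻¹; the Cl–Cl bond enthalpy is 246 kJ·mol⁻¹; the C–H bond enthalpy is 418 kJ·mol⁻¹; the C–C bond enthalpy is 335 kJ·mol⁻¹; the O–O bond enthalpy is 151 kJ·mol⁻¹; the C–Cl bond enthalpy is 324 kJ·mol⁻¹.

Bonds broken (reactants):
  C–C: 3 × 335 = 1005
  C–H: 10 × 418 = 4180
  Cl–Cl: 1 × 246 = 246
  Σ(broken) = 5431 kJ
Bonds formed (products):
  C–C: 3 × 335 = 1005
  C–Cl: 1 × 324 = 324
  C–H: 9 × 418 = 3762
  H–Cl: 1 × 424 = 424
  Σ(formed) = 5515 kJ
ΔH = Σ(broken) − Σ(formed) = 5431 − 5515 = −84 kJ

ΔH ≈ −84 kJ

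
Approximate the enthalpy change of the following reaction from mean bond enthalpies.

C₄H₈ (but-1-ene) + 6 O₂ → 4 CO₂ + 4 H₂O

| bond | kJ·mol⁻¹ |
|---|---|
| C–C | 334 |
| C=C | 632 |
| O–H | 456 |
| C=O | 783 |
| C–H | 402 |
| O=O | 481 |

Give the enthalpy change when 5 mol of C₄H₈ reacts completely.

Bonds broken (reactants):
  C–C: 2 × 334 = 668
  C–H: 8 × 402 = 3216
  C=C: 1 × 632 = 632
  O=O: 6 × 481 = 2886
  Σ(broken) = 7402 kJ
Bonds formed (products):
  C=O: 8 × 783 = 6264
  O–H: 8 × 456 = 3648
  Σ(formed) = 9912 kJ
ΔH = Σ(broken) − Σ(formed) = 7402 − 9912 = −2510 kJ
For 5× the reaction as written: 5 × (−2510) = −12550 kJ

ΔH = −12550 kJ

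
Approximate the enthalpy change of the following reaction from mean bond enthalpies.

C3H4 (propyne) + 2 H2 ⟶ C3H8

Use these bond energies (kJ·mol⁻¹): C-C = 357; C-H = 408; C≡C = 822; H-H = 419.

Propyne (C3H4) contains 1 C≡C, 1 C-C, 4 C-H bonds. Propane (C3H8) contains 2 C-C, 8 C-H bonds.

Bonds broken (reactants):
  C≡C: 1 × 822 = 822
  C-C: 1 × 357 = 357
  C-H: 4 × 408 = 1632
  H-H: 2 × 419 = 838
  Σ(broken) = 3649 kJ
Bonds formed (products):
  C-C: 2 × 357 = 714
  C-H: 8 × 408 = 3264
  Σ(formed) = 3978 kJ
ΔH = Σ(broken) − Σ(formed) = 3649 − 3978 = −329 kJ

ΔH ≈ −329 kJ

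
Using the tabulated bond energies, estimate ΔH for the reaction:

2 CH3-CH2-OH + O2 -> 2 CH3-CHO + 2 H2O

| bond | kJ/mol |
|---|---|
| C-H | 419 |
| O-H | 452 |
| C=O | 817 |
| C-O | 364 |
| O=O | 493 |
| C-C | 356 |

ΔH ≈ −479 kJ

Bonds broken (reactants):
  C-C: 2 × 356 = 712
  C-H: 10 × 419 = 4190
  C-O: 2 × 364 = 728
  O-H: 2 × 452 = 904
  O=O: 1 × 493 = 493
  Σ(broken) = 7027 kJ
Bonds formed (products):
  C-C: 2 × 356 = 712
  C-H: 8 × 419 = 3352
  C=O: 2 × 817 = 1634
  O-H: 4 × 452 = 1808
  Σ(formed) = 7506 kJ
ΔH = Σ(broken) − Σ(formed) = 7027 − 7506 = −479 kJ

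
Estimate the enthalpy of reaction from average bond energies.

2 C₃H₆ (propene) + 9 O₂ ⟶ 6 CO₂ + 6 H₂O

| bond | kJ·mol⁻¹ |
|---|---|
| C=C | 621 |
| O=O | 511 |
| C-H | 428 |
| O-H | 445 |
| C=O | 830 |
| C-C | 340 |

Bonds broken (reactants):
  C-C: 2 × 340 = 680
  C-H: 12 × 428 = 5136
  C=C: 2 × 621 = 1242
  O=O: 9 × 511 = 4599
  Σ(broken) = 11657 kJ
Bonds formed (products):
  C=O: 12 × 830 = 9960
  O-H: 12 × 445 = 5340
  Σ(formed) = 15300 kJ
ΔH = Σ(broken) − Σ(formed) = 11657 − 15300 = −3643 kJ

ΔH ≈ −3643 kJ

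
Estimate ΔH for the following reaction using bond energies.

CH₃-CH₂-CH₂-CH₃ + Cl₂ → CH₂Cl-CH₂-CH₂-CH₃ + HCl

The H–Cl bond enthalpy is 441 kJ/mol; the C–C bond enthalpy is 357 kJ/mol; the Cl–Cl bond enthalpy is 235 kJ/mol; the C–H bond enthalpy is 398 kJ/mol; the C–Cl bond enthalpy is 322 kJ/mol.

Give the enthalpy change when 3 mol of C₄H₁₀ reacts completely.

ΔH = −390 kJ

Bonds broken (reactants):
  C–C: 3 × 357 = 1071
  C–H: 10 × 398 = 3980
  Cl–Cl: 1 × 235 = 235
  Σ(broken) = 5286 kJ
Bonds formed (products):
  C–C: 3 × 357 = 1071
  C–Cl: 1 × 322 = 322
  C–H: 9 × 398 = 3582
  H–Cl: 1 × 441 = 441
  Σ(formed) = 5416 kJ
ΔH = Σ(broken) − Σ(formed) = 5286 − 5416 = −130 kJ
For 3× the reaction as written: 3 × (−130) = −390 kJ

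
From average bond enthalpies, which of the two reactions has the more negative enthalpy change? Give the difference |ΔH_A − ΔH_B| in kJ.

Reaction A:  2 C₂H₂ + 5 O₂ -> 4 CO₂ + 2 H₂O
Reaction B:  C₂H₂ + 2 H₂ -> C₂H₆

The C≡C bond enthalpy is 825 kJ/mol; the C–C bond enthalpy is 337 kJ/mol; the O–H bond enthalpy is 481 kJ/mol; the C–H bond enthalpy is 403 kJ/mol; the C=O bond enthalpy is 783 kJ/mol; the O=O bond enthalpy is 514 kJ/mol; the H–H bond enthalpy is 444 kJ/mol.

Reaction A, by 2120 kJ

Reaction A:
  Bonds broken (reactants):
    C≡C: 2 × 825 = 1650
    C–H: 4 × 403 = 1612
    O=O: 5 × 514 = 2570
    Σ(broken) = 5832 kJ
  Bonds formed (products):
    C=O: 8 × 783 = 6264
    O–H: 4 × 481 = 1924
    Σ(formed) = 8188 kJ
  ΔH_A = 5832 − 8188 = −2356 kJ
Reaction B:
  Bonds broken (reactants):
    C≡C: 1 × 825 = 825
    C–H: 2 × 403 = 806
    H–H: 2 × 444 = 888
    Σ(broken) = 2519 kJ
  Bonds formed (products):
    C–C: 1 × 337 = 337
    C–H: 6 × 403 = 2418
    Σ(formed) = 2755 kJ
  ΔH_B = 2519 − 2755 = −236 kJ
ΔH_A − ΔH_B = −2120 kJ, so reaction A has the more negative ΔH; |ΔH_A − ΔH_B| = 2120 kJ.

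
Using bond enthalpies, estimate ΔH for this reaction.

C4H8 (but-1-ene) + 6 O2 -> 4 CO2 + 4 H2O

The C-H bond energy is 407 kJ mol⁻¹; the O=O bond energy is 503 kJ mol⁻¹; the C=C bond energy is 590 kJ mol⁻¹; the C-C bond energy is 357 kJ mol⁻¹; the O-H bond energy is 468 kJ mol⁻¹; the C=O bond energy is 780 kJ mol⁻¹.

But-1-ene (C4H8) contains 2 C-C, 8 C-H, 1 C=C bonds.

Bonds broken (reactants):
  C-C: 2 × 357 = 714
  C-H: 8 × 407 = 3256
  C=C: 1 × 590 = 590
  O=O: 6 × 503 = 3018
  Σ(broken) = 7578 kJ
Bonds formed (products):
  C=O: 8 × 780 = 6240
  O-H: 8 × 468 = 3744
  Σ(formed) = 9984 kJ
ΔH = Σ(broken) − Σ(formed) = 7578 − 9984 = −2406 kJ

ΔH ≈ −2406 kJ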